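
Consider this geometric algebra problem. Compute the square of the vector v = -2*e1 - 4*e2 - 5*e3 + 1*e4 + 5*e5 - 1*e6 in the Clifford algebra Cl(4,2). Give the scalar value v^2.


v^2 = sum of c_i^2 * e_i^2
Positive signature terms (e_i^2 = +1): (-2)^2 + (-4)^2 + (-5)^2 + 1^2 = 46
Negative signature terms (e_j^2 = -1): 5^2 + (-1)^2 = 26
v^2 = 46 - 26 = 20


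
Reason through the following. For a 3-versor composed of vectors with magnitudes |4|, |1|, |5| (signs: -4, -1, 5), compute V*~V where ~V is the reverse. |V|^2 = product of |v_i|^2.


Each vector v_i has |v_i|^2 = s_i^2
Squared scales: (-4)^2 = 16, (-1)^2 = 1, 5^2 = 25
|V|^2 = 16 * 1 * 25
= 400


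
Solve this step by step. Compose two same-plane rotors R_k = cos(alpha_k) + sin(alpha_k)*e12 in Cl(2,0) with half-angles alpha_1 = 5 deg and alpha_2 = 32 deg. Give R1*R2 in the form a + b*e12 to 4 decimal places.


Same-plane rotors commute and their half-angles add:
R1*R2 = cos(a1 + a2) + sin(a1 + a2)*e12.
a1 + a2 = 5 + 32 = 37 deg
cos(37 deg) = 0.7986
sin(37 deg) = 0.6018
R1*R2 = 0.7986 + 0.6018*e12


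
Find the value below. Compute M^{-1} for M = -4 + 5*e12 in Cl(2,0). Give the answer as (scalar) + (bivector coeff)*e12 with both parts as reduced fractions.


M = -4 + 5*e12, where e12^2 = -1.
Since M commutes with its reverse ~M = a - b*e12, M * ~M = a^2 - b^2*e12^2 = a^2 + b^2.
So M^{-1} = ~M / (a^2 + b^2) = (a - b*e12)/(a^2 + b^2).
a^2 + b^2 = 16 + 25 = 41
Scalar part = -4/41 = -4/41
Bivector coeff = -5/41 = -5/41
M^{-1} = -4/41 - 5/41*e12


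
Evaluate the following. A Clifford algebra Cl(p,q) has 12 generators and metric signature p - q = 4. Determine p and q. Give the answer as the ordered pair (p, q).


We need p + q = 12 and p - q = 4.
Adding: 2p = 12 + 4 = 16, so p = 8.
Then q = 12 - 8 = 4.
(p, q) = (8, 4)


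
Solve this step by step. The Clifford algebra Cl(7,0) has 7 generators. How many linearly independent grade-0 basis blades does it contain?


Number of grade-k basis blades in Cl(p,q) with n = p + q is C(n, k).
n = 7 + 0 = 7
C(7, 0) = 7! / (0! * 7!)
= 5040 / (1 * 5040)
= 1


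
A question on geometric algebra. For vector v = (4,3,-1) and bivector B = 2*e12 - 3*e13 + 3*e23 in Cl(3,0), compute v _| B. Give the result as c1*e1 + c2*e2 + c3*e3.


Left contraction v _| B = <vB>_1 (grade-1 part of the geometric product vB).
Using e1_|e12 = e2, e2_|e12 = -e1, e1_|e13 = e3, e3_|e13 = -e1, e2_|e23 = e3, e3_|e23 = -e2:
e1 coeff: -v2*b12 - v3*b13 = -(3)*(2) - (-1)*(-3) = -9
e2 coeff: v1*b12 - v3*b23 = (4)*(2) - (-1)*(3) = 11
e3 coeff: v1*b13 + v2*b23 = (4)*(-3) + (3)*(3) = -3
v _| B = -9*e1 + 11*e2 - 3*e3


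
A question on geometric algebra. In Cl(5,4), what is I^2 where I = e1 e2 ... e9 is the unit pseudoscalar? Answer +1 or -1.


The pseudoscalar I = e1...e_n (product of all n generators) of Cl(p,q) satisfies I^2 = (-1)^(q + n(n-1)/2).
p = 5, q = 4, n = p + q = 9
n(n-1)/2 = 9 * 8 / 2 = 36
Exponent = q + n(n-1)/2 = 4 + 36 = 40
I^2 = (-1)^40 = +1


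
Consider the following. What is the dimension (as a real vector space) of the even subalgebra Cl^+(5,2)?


Even subalgebra dimension = 2^(n-1)
n = 5 + 2 = 7
2^(7 - 1) = 2^6 = 64
Verification: sum of C(7,k) for even k = 1 + 21 + 35 + 7 = 64
Result = 64


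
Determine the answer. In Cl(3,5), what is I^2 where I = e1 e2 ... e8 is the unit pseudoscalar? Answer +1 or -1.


The pseudoscalar I = e1...e_n (product of all n generators) of Cl(p,q) satisfies I^2 = (-1)^(q + n(n-1)/2).
p = 3, q = 5, n = p + q = 8
n(n-1)/2 = 8 * 7 / 2 = 28
Exponent = q + n(n-1)/2 = 5 + 28 = 33
I^2 = (-1)^33 = -1


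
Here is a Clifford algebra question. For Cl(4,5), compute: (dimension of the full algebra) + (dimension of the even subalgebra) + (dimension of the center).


n = 4 + 5 = 9
Total dim = 2^9 = 512
Even subalgebra dim = 2^8 = 256
n is odd, so center dim = 2
Sum = 512 + 256 + 2 = 770


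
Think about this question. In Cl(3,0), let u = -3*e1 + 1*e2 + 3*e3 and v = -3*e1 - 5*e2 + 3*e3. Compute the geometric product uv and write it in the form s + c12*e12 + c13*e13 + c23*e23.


In Cl(3,0): e_i^2 = 1, e_ie_j = -e_je_i for i != j.
Scalar part = u . v = (-3)*(-3) + 1*(-5) + 3*3
= 9 + (-5) + 9 = 13
e12 coeff = (-3)*(-5) - 1*(-3) = 15 - (-3) = 18
e13 coeff = (-3)*3 - 3*(-3) = -9 - (-9) = 0
e23 coeff = 1*3 - 3*(-5) = 3 - (-15) = 18
uv = 13 + 18*e12 + 0*e13 + 18*e23


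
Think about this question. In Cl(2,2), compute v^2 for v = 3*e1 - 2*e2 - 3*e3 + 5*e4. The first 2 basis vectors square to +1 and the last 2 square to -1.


v^2 = sum of c_i^2 * e_i^2
Positive signature terms (e_i^2 = +1): 3^2 + (-2)^2 = 13
Negative signature terms (e_j^2 = -1): (-3)^2 + 5^2 = 34
v^2 = 13 - 34 = -21


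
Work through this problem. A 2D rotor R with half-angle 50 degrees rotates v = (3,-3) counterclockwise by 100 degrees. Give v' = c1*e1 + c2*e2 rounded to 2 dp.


Rotor R = cos(50deg) - sin(50deg)*e12
Rotation angle theta = 2 * 50 = 100 degrees
v' = R*v*~R rotates v by theta.
cos(100deg) = -0.1736, sin(100deg) = 0.9848
v'_1 = 3*cos(100deg) - (-3)*sin(100deg)
= 3*(-0.1736) - (-3)*0.9848
= 2.43
v'_2 = 3*sin(100deg) + (-3)*cos(100deg)
= 3*0.9848 + (-3)*(-0.1736)
= 3.48
v' = 2.43*e1 + 3.48*e2


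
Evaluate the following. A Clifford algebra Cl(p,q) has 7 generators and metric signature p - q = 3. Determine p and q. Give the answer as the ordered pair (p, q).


We need p + q = 7 and p - q = 3.
Adding: 2p = 7 + 3 = 10, so p = 5.
Then q = 7 - 5 = 2.
(p, q) = (5, 2)


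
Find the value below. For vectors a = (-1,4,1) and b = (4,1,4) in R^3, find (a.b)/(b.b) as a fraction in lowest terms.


Projection coefficient = (a . b) / (b . b)
a . b = (-1)*4 + 4*1 + 1*4
= -4 + 4 + 4 = 4
b . b = 4^2 + 1^2 + 4^2
= 16 + 1 + 16 = 33
Coefficient = 4/33
In lowest terms: 4/33


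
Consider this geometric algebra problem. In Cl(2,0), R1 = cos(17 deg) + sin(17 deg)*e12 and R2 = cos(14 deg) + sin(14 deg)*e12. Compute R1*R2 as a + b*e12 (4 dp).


Same-plane rotors commute and their half-angles add:
R1*R2 = cos(a1 + a2) + sin(a1 + a2)*e12.
a1 + a2 = 17 + 14 = 31 deg
cos(31 deg) = 0.8572
sin(31 deg) = 0.5150
R1*R2 = 0.8572 + 0.5150*e12


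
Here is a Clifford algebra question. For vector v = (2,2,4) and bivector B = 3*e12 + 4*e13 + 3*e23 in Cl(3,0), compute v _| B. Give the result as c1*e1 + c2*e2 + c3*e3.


Left contraction v _| B = <vB>_1 (grade-1 part of the geometric product vB).
Using e1_|e12 = e2, e2_|e12 = -e1, e1_|e13 = e3, e3_|e13 = -e1, e2_|e23 = e3, e3_|e23 = -e2:
e1 coeff: -v2*b12 - v3*b13 = -(2)*(3) - (4)*(4) = -22
e2 coeff: v1*b12 - v3*b23 = (2)*(3) - (4)*(3) = -6
e3 coeff: v1*b13 + v2*b23 = (2)*(4) + (2)*(3) = 14
v _| B = -22*e1 - 6*e2 + 14*e3


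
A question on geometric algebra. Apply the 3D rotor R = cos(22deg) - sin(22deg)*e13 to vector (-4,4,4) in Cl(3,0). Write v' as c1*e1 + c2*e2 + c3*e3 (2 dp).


Rotor R = cos(22deg) - sin(22deg)*e13
Rotation angle theta = 2 * 22 = 44 degrees in the e13 plane (e1 -> e3).
The component perpendicular to the plane (e2) is invariant: v'_2 = v2 = 4.00
cos(44deg) = 0.7193, sin(44deg) = 0.6947
v'_1 = v1*cos(theta) - v3*sin(theta) = -4*0.7193 - 4*0.6947 = -5.66
v'_3 = v1*sin(theta) + v3*cos(theta) = -4*0.6947 + 4*0.7193 = 0.10
v' = -5.66*e1 + 4.00*e2 + 0.10*e3


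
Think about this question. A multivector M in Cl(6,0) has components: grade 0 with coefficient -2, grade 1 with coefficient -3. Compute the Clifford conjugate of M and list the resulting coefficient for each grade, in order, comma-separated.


Clifford conjugate sign for grade k: (-1)^(k(k+1)/2)
Grade 0: (-1)^(0*1/2) = (-1)^0 = 1, coeff -2 -> -2
Grade 1: (-1)^(1*2/2) = (-1)^1 = -1, coeff -3 -> 3
Conjugated coefficients: -2, 3


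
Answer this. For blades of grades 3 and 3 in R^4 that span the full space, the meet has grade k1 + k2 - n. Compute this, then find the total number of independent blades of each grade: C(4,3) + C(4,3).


Meet grade = grade(A) + grade(B) - n
= 3 + 3 - 4 = 2
C(4,3) = 4
C(4,3) = 4
dim_A + dim_B = 4 + 4 = 8


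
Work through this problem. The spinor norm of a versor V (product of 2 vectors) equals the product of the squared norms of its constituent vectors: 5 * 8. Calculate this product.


Spinor norm N(V) = |v1|^2 * |v2|^2 * ... * |v2|^2
= 5 * 8
Running product: 5, 40
N(V) = 40


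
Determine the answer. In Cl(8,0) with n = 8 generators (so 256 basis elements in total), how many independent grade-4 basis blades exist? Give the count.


Number of grade-k basis blades in Cl(p,q) with n = p + q is C(n, k).
n = 8 + 0 = 8
C(8, 4) = 8! / (4! * 4!)
= 40320 / (24 * 24)
= 70


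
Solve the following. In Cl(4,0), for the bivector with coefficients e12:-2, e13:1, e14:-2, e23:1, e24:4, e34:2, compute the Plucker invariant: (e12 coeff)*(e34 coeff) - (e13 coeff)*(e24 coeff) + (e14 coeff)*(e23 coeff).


Plucker relation: af - be + cd
a*f = (-2)*2 = -4
b*e = 1*4 = 4
c*d = (-2)*1 = -2
af - be + cd = -4 - 4 + (-2)
= -10


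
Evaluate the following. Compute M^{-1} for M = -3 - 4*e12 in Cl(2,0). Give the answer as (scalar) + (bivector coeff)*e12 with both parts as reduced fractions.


M = -3 - 4*e12, where e12^2 = -1.
Since M commutes with its reverse ~M = a - b*e12, M * ~M = a^2 - b^2*e12^2 = a^2 + b^2.
So M^{-1} = ~M / (a^2 + b^2) = (a - b*e12)/(a^2 + b^2).
a^2 + b^2 = 9 + 16 = 25
Scalar part = -3/25 = -3/25
Bivector coeff = 4/25 = 4/25
M^{-1} = -3/25 + 4/25*e12


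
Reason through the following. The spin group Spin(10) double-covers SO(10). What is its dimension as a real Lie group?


Spin(n) double-covers SO(n); both have Lie algebra so(n) of dimension n(n-1)/2.
n = 10
n(n-1) = 10 * 9 = 90
dim Spin(10) = 90/2 = 45


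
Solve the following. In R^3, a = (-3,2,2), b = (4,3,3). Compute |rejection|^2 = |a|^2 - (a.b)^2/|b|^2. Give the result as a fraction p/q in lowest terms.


|a|^2 = (-3)^2 + 2^2 + 2^2 = 17
|b|^2 = 4^2 + 3^2 + 3^2 = 34
a . b = (-3)*4 + 2*3 + 2*3 = 0
(a.b)^2 = 0^2 = 0
|rej|^2 = 17 - 0/34
= (578 - 0)/34
= 578/34
In lowest terms: 17/1


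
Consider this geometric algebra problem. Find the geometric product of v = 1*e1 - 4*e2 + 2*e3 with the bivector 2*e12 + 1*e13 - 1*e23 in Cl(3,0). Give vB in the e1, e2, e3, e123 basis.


vB has grade-1 (vector) and grade-3 (trivector) parts: vB = (v _| B) + (v ^ B).
Vector part <vB>_1:
  e1: -v2*b12 - v3*b13 = -(-4)*(2) - (2)*(1) = 6
  e2: v1*b12 - v3*b23 = (1)*(2) - (2)*(-1) = 4
  e3: v1*b13 + v2*b23 = (1)*(1) + (-4)*(-1) = 5
Trivector part <vB>_3:
  e123: v1*b23 - v2*b13 + v3*b12 = (1)*(-1) - (-4)*(1) + (2)*(2) = 7
vB = 6*e1 + 4*e2 + 5*e3 + 7*e123


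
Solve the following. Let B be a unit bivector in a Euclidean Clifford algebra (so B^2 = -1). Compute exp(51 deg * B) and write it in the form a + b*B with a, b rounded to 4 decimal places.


For a unit bivector B with B^2 = -1, the exponential series gives
e^(theta*B) = cos(theta) + sin(theta)*B (the GA analogue of Euler's formula).
theta = 51 degrees = 0.890118 rad
cos(51 deg) = 0.6293
sin(51 deg) = 0.7771
exp(theta*B) = 0.6293 + 0.7771*B


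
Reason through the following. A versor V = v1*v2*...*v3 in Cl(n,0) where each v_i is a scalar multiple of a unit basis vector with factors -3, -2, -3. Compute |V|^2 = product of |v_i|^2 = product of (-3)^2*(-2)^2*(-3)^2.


Each vector v_i has |v_i|^2 = s_i^2
Squared scales: (-3)^2 = 9, (-2)^2 = 4, (-3)^2 = 9
|V|^2 = 9 * 4 * 9
= 324


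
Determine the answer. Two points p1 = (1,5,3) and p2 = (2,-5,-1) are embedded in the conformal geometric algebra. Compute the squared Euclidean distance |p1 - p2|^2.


p1 - p2 = (-1, 10, 4)
|p1 - p2|^2 = (-1)^2 + 10^2 + 4^2
= 1 + 100 + 16
= 117


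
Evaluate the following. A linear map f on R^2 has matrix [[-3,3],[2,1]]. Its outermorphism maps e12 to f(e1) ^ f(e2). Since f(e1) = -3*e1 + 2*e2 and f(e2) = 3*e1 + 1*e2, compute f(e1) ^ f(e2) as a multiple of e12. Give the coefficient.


The outermorphism of a linear map f sends e1^e2 to f(e1)^f(e2).
f(e1) = -3*e1 + 2*e2
f(e2) = 3*e1 + 1*e2
f(e1) ^ f(e2) = (-3*e1 + 2*e2) ^ (3*e1 + 1*e2)
= (-3)*1*e12 + 2*3*e21
= (-3 - 6)*e12
= -9*e12
Coefficient = -9


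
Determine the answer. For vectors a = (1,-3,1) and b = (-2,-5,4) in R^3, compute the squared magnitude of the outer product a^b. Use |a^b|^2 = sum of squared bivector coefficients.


a wedge b = (a1*b2 - a2*b1)*e12 + (a1*b3 - a3*b1)*e13 + (a2*b3 - a3*b2)*e23
e12 coeff: 1*(-5) - (-3)*(-2) = -5 - 6 = -11
e13 coeff: 1*4 - 1*(-2) = 4 - (-2) = 6
e23 coeff: (-3)*4 - 1*(-5) = -12 - (-5) = -7
|a wedge b|^2 = (-11)^2 + 6^2 + (-7)^2
= 121 + 36 + 49
= 206


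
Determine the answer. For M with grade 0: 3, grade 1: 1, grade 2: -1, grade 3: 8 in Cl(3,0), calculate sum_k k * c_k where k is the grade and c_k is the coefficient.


Grade-weighted sum = sum of grade_k * coefficient_k
0*3 = 0
1*1 = 1
2*(-1) = -2
3*8 = 24
Total = 0 + 1 + (-2) + 24 = 23


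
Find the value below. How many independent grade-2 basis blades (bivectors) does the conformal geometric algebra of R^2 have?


The conformal model of R^2 uses Cl(3,1) with m = 2 + 2 = 4 generators.
Number of grade-2 blades = C(m, 2) = C(4, 2)
= 4*3/2 = 6


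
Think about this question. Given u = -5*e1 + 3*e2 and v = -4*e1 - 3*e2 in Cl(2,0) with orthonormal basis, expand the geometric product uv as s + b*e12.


Expand: (-5*e1 + 3*e2)(-4*e1 - 3*e2)
= (-5)*(-4)*e1e1 + (-5)*(-3)*e1e2 + 3*(-4)*e2e1 + 3*(-3)*e2e2
Using e1^2 = e2^2 = 1, e2e1 = -e1e2:
Scalar part s = (-5)*(-4) + 3*(-3) = 20 + (-9) = 11
Bivector part b = (-5)*(-3) - 3*(-4) = 15 - (-12) = 27
uv = 11 + 27*e12


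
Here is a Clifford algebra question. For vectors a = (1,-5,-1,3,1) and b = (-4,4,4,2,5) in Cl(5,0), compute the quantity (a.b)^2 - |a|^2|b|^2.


a . b = 1*(-4) + (-5)*4 + (-1)*4 + 3*2 + 1*5
= -4 + (-20) + (-4) + 6 + 5 = -17
|a|^2 = 1^2 + (-5)^2 + (-1)^2 + 3^2 + 1^2 = 37
|b|^2 = (-4)^2 + 4^2 + 4^2 + 2^2 + 5^2 = 77
(a.b)^2 = (-17)^2 = 289
|a|^2 * |b|^2 = 37 * 77 = 2849
Result = 289 - 2849 = -2560


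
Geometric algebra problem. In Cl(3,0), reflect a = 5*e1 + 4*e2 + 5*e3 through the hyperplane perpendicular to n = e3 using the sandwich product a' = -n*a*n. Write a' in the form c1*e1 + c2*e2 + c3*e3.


Reflection formula: a' = -n*a*n, with n = e3 (unit vector, n^2 = 1).
For reflection through hyperplane perp to e3:
The component along e3 flips sign, others stay.
a = (5, 4, 5)
a' = (5, 4, -5)
a' = 5*e1 + 4*e2 - 5*e3


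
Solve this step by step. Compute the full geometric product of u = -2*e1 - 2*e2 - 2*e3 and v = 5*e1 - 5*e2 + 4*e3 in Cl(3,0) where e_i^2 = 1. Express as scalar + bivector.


In Cl(3,0): e_i^2 = 1, e_ie_j = -e_je_i for i != j.
Scalar part = u . v = (-2)*5 + (-2)*(-5) + (-2)*4
= -10 + 10 + (-8) = -8
e12 coeff = (-2)*(-5) - (-2)*5 = 10 - (-10) = 20
e13 coeff = (-2)*4 - (-2)*5 = -8 - (-10) = 2
e23 coeff = (-2)*4 - (-2)*(-5) = -8 - 10 = -18
uv = -8 + 20*e12 + 2*e13 - 18*e23


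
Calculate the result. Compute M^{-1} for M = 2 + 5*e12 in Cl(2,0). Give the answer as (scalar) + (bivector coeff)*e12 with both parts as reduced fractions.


M = 2 + 5*e12, where e12^2 = -1.
Since M commutes with its reverse ~M = a - b*e12, M * ~M = a^2 - b^2*e12^2 = a^2 + b^2.
So M^{-1} = ~M / (a^2 + b^2) = (a - b*e12)/(a^2 + b^2).
a^2 + b^2 = 4 + 25 = 29
Scalar part = 2/29 = 2/29
Bivector coeff = -5/29 = -5/29
M^{-1} = 2/29 - 5/29*e12


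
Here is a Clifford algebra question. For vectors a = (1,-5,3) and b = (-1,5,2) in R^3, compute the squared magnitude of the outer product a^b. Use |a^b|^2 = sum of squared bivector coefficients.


a wedge b = (a1*b2 - a2*b1)*e12 + (a1*b3 - a3*b1)*e13 + (a2*b3 - a3*b2)*e23
e12 coeff: 1*5 - (-5)*(-1) = 5 - 5 = 0
e13 coeff: 1*2 - 3*(-1) = 2 - (-3) = 5
e23 coeff: (-5)*2 - 3*5 = -10 - 15 = -25
|a wedge b|^2 = 0^2 + 5^2 + (-25)^2
= 0 + 25 + 625
= 650


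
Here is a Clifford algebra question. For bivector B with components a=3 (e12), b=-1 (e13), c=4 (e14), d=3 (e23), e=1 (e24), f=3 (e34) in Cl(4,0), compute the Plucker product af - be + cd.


Plucker relation: af - be + cd
a*f = 3*3 = 9
b*e = (-1)*1 = -1
c*d = 4*3 = 12
af - be + cd = 9 - (-1) + 12
= 22


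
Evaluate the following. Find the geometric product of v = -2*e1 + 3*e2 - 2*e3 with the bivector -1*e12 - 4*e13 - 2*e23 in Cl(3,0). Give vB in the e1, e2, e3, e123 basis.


vB has grade-1 (vector) and grade-3 (trivector) parts: vB = (v _| B) + (v ^ B).
Vector part <vB>_1:
  e1: -v2*b12 - v3*b13 = -(3)*(-1) - (-2)*(-4) = -5
  e2: v1*b12 - v3*b23 = (-2)*(-1) - (-2)*(-2) = -2
  e3: v1*b13 + v2*b23 = (-2)*(-4) + (3)*(-2) = 2
Trivector part <vB>_3:
  e123: v1*b23 - v2*b13 + v3*b12 = (-2)*(-2) - (3)*(-4) + (-2)*(-1) = 18
vB = -5*e1 - 2*e2 + 2*e3 + 18*e123


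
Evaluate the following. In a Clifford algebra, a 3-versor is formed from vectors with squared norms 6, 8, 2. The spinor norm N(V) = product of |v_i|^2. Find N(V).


Spinor norm N(V) = |v1|^2 * |v2|^2 * ... * |v3|^2
= 6 * 8 * 2
Running product: 6, 48, 96
N(V) = 96


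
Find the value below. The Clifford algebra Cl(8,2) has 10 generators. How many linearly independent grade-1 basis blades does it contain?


Number of grade-k basis blades in Cl(p,q) with n = p + q is C(n, k).
n = 8 + 2 = 10
C(10, 1) = 10! / (1! * 9!)
= 3628800 / (1 * 362880)
= 10


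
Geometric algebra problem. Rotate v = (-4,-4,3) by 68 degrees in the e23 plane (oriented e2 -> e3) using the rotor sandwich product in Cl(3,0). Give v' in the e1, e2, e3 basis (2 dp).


Rotor R = cos(34deg) - sin(34deg)*e23
Rotation angle theta = 2 * 34 = 68 degrees in the e23 plane (e2 -> e3).
The component perpendicular to the plane (e1) is invariant: v'_1 = v1 = -4.00
cos(68deg) = 0.3746, sin(68deg) = 0.9272
v'_2 = v2*cos(theta) - v3*sin(theta) = -4*0.3746 - 3*0.9272 = -4.28
v'_3 = v2*sin(theta) + v3*cos(theta) = -4*0.9272 + 3*0.3746 = -2.58
v' = -4.00*e1 - 4.28*e2 - 2.58*e3


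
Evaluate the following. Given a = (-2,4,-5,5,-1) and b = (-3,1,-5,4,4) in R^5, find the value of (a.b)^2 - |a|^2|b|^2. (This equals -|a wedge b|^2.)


a . b = (-2)*(-3) + 4*1 + (-5)*(-5) + 5*4 + (-1)*4
= 6 + 4 + 25 + 20 + (-4) = 51
|a|^2 = (-2)^2 + 4^2 + (-5)^2 + 5^2 + (-1)^2 = 71
|b|^2 = (-3)^2 + 1^2 + (-5)^2 + 4^2 + 4^2 = 67
(a.b)^2 = 51^2 = 2601
|a|^2 * |b|^2 = 71 * 67 = 4757
Result = 2601 - 4757 = -2156


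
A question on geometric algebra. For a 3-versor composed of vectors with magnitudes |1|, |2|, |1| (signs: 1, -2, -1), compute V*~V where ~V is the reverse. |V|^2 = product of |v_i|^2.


Each vector v_i has |v_i|^2 = s_i^2
Squared scales: 1^2 = 1, (-2)^2 = 4, (-1)^2 = 1
|V|^2 = 1 * 4 * 1
= 4


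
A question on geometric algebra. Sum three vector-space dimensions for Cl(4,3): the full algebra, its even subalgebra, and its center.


n = 4 + 3 = 7
Total dim = 2^7 = 128
Even subalgebra dim = 2^6 = 64
n is odd, so center dim = 2
Sum = 128 + 64 + 2 = 194


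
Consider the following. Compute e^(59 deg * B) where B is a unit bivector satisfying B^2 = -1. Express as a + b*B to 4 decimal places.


For a unit bivector B with B^2 = -1, the exponential series gives
e^(theta*B) = cos(theta) + sin(theta)*B (the GA analogue of Euler's formula).
theta = 59 degrees = 1.029744 rad
cos(59 deg) = 0.5150
sin(59 deg) = 0.8572
exp(theta*B) = 0.5150 + 0.8572*B


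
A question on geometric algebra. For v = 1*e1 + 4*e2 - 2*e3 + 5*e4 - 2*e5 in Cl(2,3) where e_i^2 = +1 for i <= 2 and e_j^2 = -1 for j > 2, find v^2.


v^2 = sum of c_i^2 * e_i^2
Positive signature terms (e_i^2 = +1): 1^2 + 4^2 = 17
Negative signature terms (e_j^2 = -1): (-2)^2 + 5^2 + (-2)^2 = 33
v^2 = 17 - 33 = -16


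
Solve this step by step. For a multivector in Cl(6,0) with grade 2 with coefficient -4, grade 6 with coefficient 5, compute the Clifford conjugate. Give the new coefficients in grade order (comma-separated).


Clifford conjugate sign for grade k: (-1)^(k(k+1)/2)
Grade 2: (-1)^(2*3/2) = (-1)^3 = -1, coeff -4 -> 4
Grade 6: (-1)^(6*7/2) = (-1)^21 = -1, coeff 5 -> -5
Conjugated coefficients: 4, -5


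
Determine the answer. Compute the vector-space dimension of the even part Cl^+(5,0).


Even subalgebra dimension = 2^(n-1)
n = 5 + 0 = 5
2^(5 - 1) = 2^4 = 16
Verification: sum of C(5,k) for even k = 1 + 10 + 5 = 16
Result = 16


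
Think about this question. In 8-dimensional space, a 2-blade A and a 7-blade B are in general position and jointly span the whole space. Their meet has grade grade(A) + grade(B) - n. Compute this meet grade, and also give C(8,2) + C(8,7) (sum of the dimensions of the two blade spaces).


Meet grade = grade(A) + grade(B) - n
= 2 + 7 - 8 = 1
C(8,2) = 28
C(8,7) = 8
dim_A + dim_B = 28 + 8 = 36


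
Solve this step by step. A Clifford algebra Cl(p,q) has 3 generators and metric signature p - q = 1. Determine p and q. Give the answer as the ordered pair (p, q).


We need p + q = 3 and p - q = 1.
Adding: 2p = 3 + 1 = 4, so p = 2.
Then q = 3 - 2 = 1.
(p, q) = (2, 1)


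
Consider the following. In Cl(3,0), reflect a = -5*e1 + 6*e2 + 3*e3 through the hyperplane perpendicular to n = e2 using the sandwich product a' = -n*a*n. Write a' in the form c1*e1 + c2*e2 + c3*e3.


Reflection formula: a' = -n*a*n, with n = e2 (unit vector, n^2 = 1).
For reflection through hyperplane perp to e2:
The component along e2 flips sign, others stay.
a = (-5, 6, 3)
a' = (-5, -6, 3)
a' = -5*e1 - 6*e2 + 3*e3


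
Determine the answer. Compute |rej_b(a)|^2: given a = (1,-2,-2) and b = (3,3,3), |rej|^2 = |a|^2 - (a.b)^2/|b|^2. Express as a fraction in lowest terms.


|a|^2 = 1^2 + (-2)^2 + (-2)^2 = 9
|b|^2 = 3^2 + 3^2 + 3^2 = 27
a . b = 1*3 + (-2)*3 + (-2)*3 = -9
(a.b)^2 = (-9)^2 = 81
|rej|^2 = 9 - 81/27
= (243 - 81)/27
= 162/27
In lowest terms: 6/1


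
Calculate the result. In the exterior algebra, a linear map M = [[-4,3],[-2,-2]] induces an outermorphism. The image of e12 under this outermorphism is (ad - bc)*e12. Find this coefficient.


The outermorphism of a linear map f sends e1^e2 to f(e1)^f(e2).
f(e1) = -4*e1 - 2*e2
f(e2) = 3*e1 - 2*e2
f(e1) ^ f(e2) = (-4*e1 - 2*e2) ^ (3*e1 - 2*e2)
= (-4)*(-2)*e12 + (-2)*3*e21
= (8 - (-6))*e12
= 14*e12
Coefficient = 14


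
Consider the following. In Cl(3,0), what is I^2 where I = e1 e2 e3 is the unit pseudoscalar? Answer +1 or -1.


The pseudoscalar I = e1...e_n (product of all n generators) of Cl(p,q) satisfies I^2 = (-1)^(q + n(n-1)/2).
p = 3, q = 0, n = p + q = 3
n(n-1)/2 = 3 * 2 / 2 = 3
Exponent = q + n(n-1)/2 = 0 + 3 = 3
I^2 = (-1)^3 = -1


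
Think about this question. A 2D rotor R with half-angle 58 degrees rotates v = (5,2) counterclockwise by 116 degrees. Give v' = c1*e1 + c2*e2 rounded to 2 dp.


Rotor R = cos(58deg) - sin(58deg)*e12
Rotation angle theta = 2 * 58 = 116 degrees
v' = R*v*~R rotates v by theta.
cos(116deg) = -0.4384, sin(116deg) = 0.8988
v'_1 = 5*cos(116deg) - 2*sin(116deg)
= 5*(-0.4384) - 2*0.8988
= -3.99
v'_2 = 5*sin(116deg) + 2*cos(116deg)
= 5*0.8988 + 2*(-0.4384)
= 3.62
v' = -3.99*e1 + 3.62*e2


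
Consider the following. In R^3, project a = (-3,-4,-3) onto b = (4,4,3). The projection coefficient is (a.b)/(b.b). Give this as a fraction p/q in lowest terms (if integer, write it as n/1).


Projection coefficient = (a . b) / (b . b)
a . b = (-3)*4 + (-4)*4 + (-3)*3
= -12 + (-16) + (-9) = -37
b . b = 4^2 + 4^2 + 3^2
= 16 + 16 + 9 = 41
Coefficient = -37/41
In lowest terms: -37/41


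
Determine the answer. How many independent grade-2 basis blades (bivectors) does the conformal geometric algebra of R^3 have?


The conformal model of R^3 uses Cl(4,1) with m = 3 + 2 = 5 generators.
Number of grade-2 blades = C(m, 2) = C(5, 2)
= 5*4/2 = 10


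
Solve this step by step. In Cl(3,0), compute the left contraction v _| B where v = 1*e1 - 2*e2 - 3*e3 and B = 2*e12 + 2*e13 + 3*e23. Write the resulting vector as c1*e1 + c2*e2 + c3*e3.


Left contraction v _| B = <vB>_1 (grade-1 part of the geometric product vB).
Using e1_|e12 = e2, e2_|e12 = -e1, e1_|e13 = e3, e3_|e13 = -e1, e2_|e23 = e3, e3_|e23 = -e2:
e1 coeff: -v2*b12 - v3*b13 = -(-2)*(2) - (-3)*(2) = 10
e2 coeff: v1*b12 - v3*b23 = (1)*(2) - (-3)*(3) = 11
e3 coeff: v1*b13 + v2*b23 = (1)*(2) + (-2)*(3) = -4
v _| B = 10*e1 + 11*e2 - 4*e3


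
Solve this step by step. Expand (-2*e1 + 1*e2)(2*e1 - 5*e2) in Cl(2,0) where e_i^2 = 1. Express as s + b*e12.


Expand: (-2*e1 + 1*e2)(2*e1 - 5*e2)
= (-2)*2*e1e1 + (-2)*(-5)*e1e2 + 1*2*e2e1 + 1*(-5)*e2e2
Using e1^2 = e2^2 = 1, e2e1 = -e1e2:
Scalar part s = (-2)*2 + 1*(-5) = -4 + (-5) = -9
Bivector part b = (-2)*(-5) - 1*2 = 10 - 2 = 8
uv = -9 + 8*e12


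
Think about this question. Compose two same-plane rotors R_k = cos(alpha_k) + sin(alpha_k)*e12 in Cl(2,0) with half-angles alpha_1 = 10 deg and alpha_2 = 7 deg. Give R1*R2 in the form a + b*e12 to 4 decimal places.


Same-plane rotors commute and their half-angles add:
R1*R2 = cos(a1 + a2) + sin(a1 + a2)*e12.
a1 + a2 = 10 + 7 = 17 deg
cos(17 deg) = 0.9563
sin(17 deg) = 0.2924
R1*R2 = 0.9563 + 0.2924*e12


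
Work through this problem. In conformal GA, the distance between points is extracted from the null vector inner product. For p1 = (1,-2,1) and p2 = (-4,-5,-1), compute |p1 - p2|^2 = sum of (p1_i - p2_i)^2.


p1 - p2 = (5, 3, 2)
|p1 - p2|^2 = 5^2 + 3^2 + 2^2
= 25 + 9 + 4
= 38


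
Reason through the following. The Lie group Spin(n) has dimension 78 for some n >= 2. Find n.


dim Spin(n) = dim so(n) = n(n-1)/2.
Solve n(n-1)/2 = 78, i.e. n^2 - n - 156 = 0.
Discriminant = 1 + 8*78 = 625
n = (1 + sqrt(625))/2 = (1 + 25)/2 = 13


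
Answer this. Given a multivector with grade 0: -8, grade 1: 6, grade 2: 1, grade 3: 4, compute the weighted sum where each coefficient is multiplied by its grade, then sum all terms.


Grade-weighted sum = sum of grade_k * coefficient_k
0*(-8) = 0
1*6 = 6
2*1 = 2
3*4 = 12
Total = 0 + 6 + 2 + 12 = 20


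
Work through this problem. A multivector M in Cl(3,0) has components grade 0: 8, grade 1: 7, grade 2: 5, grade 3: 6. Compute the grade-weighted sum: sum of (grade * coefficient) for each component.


Grade-weighted sum = sum of grade_k * coefficient_k
0*8 = 0
1*7 = 7
2*5 = 10
3*6 = 18
Total = 0 + 7 + 10 + 18 = 35


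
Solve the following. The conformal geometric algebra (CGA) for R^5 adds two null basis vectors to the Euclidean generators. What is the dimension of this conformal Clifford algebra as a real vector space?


The conformal model of R^5 uses Cl(6,1): the 5 Euclidean generators plus two extra orthogonal generators e+ (e+^2 = +1) and e- (e-^2 = -1), from which the null vectors e0, einf are built.
Number of generators m = 5 + 2 = 7.
dim Cl(p,q) = 2^m = 2^7 = 128


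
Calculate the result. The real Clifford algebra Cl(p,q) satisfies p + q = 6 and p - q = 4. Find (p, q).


We need p + q = 6 and p - q = 4.
Adding: 2p = 6 + 4 = 10, so p = 5.
Then q = 6 - 5 = 1.
(p, q) = (5, 1)


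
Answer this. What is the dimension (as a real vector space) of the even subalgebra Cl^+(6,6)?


Even subalgebra dimension = 2^(n-1)
n = 6 + 6 = 12
2^(12 - 1) = 2^11 = 2048
Verification: sum of C(12,k) for even k = 1 + 66 + 495 + 924 + 495 + 66 + 1 = 2048
Result = 2048


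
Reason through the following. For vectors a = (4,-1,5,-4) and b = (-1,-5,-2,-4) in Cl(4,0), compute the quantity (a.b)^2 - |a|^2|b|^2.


a . b = 4*(-1) + (-1)*(-5) + 5*(-2) + (-4)*(-4)
= -4 + 5 + (-10) + 16 = 7
|a|^2 = 4^2 + (-1)^2 + 5^2 + (-4)^2 = 58
|b|^2 = (-1)^2 + (-5)^2 + (-2)^2 + (-4)^2 = 46
(a.b)^2 = 7^2 = 49
|a|^2 * |b|^2 = 58 * 46 = 2668
Result = 49 - 2668 = -2619


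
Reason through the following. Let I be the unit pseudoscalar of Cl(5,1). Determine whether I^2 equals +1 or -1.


The pseudoscalar I = e1...e_n (product of all n generators) of Cl(p,q) satisfies I^2 = (-1)^(q + n(n-1)/2).
p = 5, q = 1, n = p + q = 6
n(n-1)/2 = 6 * 5 / 2 = 15
Exponent = q + n(n-1)/2 = 1 + 15 = 16
I^2 = (-1)^16 = +1


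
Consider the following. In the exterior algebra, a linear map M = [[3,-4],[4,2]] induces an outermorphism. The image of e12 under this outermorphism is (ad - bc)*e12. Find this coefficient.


The outermorphism of a linear map f sends e1^e2 to f(e1)^f(e2).
f(e1) = 3*e1 + 4*e2
f(e2) = -4*e1 + 2*e2
f(e1) ^ f(e2) = (3*e1 + 4*e2) ^ (-4*e1 + 2*e2)
= 3*2*e12 + 4*(-4)*e21
= (6 - (-16))*e12
= 22*e12
Coefficient = 22


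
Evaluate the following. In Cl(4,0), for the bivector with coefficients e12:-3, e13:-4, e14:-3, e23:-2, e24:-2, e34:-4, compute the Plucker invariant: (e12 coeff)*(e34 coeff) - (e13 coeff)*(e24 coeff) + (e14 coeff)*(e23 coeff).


Plucker relation: af - be + cd
a*f = (-3)*(-4) = 12
b*e = (-4)*(-2) = 8
c*d = (-3)*(-2) = 6
af - be + cd = 12 - 8 + 6
= 10


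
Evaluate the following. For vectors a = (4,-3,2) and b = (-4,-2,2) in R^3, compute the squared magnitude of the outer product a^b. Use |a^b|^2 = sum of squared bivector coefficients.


a wedge b = (a1*b2 - a2*b1)*e12 + (a1*b3 - a3*b1)*e13 + (a2*b3 - a3*b2)*e23
e12 coeff: 4*(-2) - (-3)*(-4) = -8 - 12 = -20
e13 coeff: 4*2 - 2*(-4) = 8 - (-8) = 16
e23 coeff: (-3)*2 - 2*(-2) = -6 - (-4) = -2
|a wedge b|^2 = (-20)^2 + 16^2 + (-2)^2
= 400 + 256 + 4
= 660


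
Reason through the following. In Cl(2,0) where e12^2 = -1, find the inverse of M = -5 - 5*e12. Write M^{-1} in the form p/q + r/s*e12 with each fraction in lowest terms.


M = -5 - 5*e12, where e12^2 = -1.
Since M commutes with its reverse ~M = a - b*e12, M * ~M = a^2 - b^2*e12^2 = a^2 + b^2.
So M^{-1} = ~M / (a^2 + b^2) = (a - b*e12)/(a^2 + b^2).
a^2 + b^2 = 25 + 25 = 50
Scalar part = -5/50 = -1/10
Bivector coeff = 5/50 = 1/10
M^{-1} = -1/10 + 1/10*e12


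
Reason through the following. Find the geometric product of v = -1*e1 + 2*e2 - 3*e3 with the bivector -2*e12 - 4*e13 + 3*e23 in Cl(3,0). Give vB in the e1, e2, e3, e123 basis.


vB has grade-1 (vector) and grade-3 (trivector) parts: vB = (v _| B) + (v ^ B).
Vector part <vB>_1:
  e1: -v2*b12 - v3*b13 = -(2)*(-2) - (-3)*(-4) = -8
  e2: v1*b12 - v3*b23 = (-1)*(-2) - (-3)*(3) = 11
  e3: v1*b13 + v2*b23 = (-1)*(-4) + (2)*(3) = 10
Trivector part <vB>_3:
  e123: v1*b23 - v2*b13 + v3*b12 = (-1)*(3) - (2)*(-4) + (-3)*(-2) = 11
vB = -8*e1 + 11*e2 + 10*e3 + 11*e123


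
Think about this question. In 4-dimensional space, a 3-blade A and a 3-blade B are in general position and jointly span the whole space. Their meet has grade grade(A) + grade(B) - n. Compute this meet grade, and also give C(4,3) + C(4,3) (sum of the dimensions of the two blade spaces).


Meet grade = grade(A) + grade(B) - n
= 3 + 3 - 4 = 2
C(4,3) = 4
C(4,3) = 4
dim_A + dim_B = 4 + 4 = 8


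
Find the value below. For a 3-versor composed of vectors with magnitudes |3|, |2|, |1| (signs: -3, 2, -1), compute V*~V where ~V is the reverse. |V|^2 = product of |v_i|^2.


Each vector v_i has |v_i|^2 = s_i^2
Squared scales: (-3)^2 = 9, 2^2 = 4, (-1)^2 = 1
|V|^2 = 9 * 4 * 1
= 36


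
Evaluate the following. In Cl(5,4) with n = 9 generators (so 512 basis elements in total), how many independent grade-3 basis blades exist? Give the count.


Number of grade-k basis blades in Cl(p,q) with n = p + q is C(n, k).
n = 5 + 4 = 9
C(9, 3) = 9! / (3! * 6!)
= 362880 / (6 * 720)
= 84


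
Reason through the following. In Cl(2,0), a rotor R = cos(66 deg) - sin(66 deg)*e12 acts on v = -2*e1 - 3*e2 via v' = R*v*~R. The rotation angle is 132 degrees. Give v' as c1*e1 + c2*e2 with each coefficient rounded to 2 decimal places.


Rotor R = cos(66deg) - sin(66deg)*e12
Rotation angle theta = 2 * 66 = 132 degrees
v' = R*v*~R rotates v by theta.
cos(132deg) = -0.6691, sin(132deg) = 0.7431
v'_1 = -2*cos(132deg) - (-3)*sin(132deg)
= -2*(-0.6691) - (-3)*0.7431
= 3.57
v'_2 = -2*sin(132deg) + (-3)*cos(132deg)
= -2*0.7431 + (-3)*(-0.6691)
= 0.52
v' = 3.57*e1 + 0.52*e2


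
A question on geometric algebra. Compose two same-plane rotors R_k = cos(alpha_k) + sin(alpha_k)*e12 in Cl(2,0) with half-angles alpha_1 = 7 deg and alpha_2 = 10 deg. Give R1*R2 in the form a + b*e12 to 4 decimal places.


Same-plane rotors commute and their half-angles add:
R1*R2 = cos(a1 + a2) + sin(a1 + a2)*e12.
a1 + a2 = 7 + 10 = 17 deg
cos(17 deg) = 0.9563
sin(17 deg) = 0.2924
R1*R2 = 0.9563 + 0.2924*e12


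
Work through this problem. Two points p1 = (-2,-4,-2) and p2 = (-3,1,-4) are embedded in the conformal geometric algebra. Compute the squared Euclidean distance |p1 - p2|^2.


p1 - p2 = (1, -5, 2)
|p1 - p2|^2 = 1^2 + (-5)^2 + 2^2
= 1 + 25 + 4
= 30


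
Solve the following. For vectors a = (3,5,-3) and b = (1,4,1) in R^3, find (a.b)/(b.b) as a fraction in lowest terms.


Projection coefficient = (a . b) / (b . b)
a . b = 3*1 + 5*4 + (-3)*1
= 3 + 20 + (-3) = 20
b . b = 1^2 + 4^2 + 1^2
= 1 + 16 + 1 = 18
Coefficient = 20/18
In lowest terms: 10/9


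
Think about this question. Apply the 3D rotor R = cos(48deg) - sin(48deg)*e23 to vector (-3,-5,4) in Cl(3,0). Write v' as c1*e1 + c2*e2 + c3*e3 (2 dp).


Rotor R = cos(48deg) - sin(48deg)*e23
Rotation angle theta = 2 * 48 = 96 degrees in the e23 plane (e2 -> e3).
The component perpendicular to the plane (e1) is invariant: v'_1 = v1 = -3.00
cos(96deg) = -0.1045, sin(96deg) = 0.9945
v'_2 = v2*cos(theta) - v3*sin(theta) = -5*(-0.1045) - 4*0.9945 = -3.46
v'_3 = v2*sin(theta) + v3*cos(theta) = -5*0.9945 + 4*(-0.1045) = -5.39
v' = -3.00*e1 - 3.46*e2 - 5.39*e3


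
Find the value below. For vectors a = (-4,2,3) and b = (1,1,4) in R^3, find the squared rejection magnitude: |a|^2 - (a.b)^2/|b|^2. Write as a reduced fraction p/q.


|a|^2 = (-4)^2 + 2^2 + 3^2 = 29
|b|^2 = 1^2 + 1^2 + 4^2 = 18
a . b = (-4)*1 + 2*1 + 3*4 = 10
(a.b)^2 = 10^2 = 100
|rej|^2 = 29 - 100/18
= (522 - 100)/18
= 422/18
In lowest terms: 211/9


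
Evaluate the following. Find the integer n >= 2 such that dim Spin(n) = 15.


dim Spin(n) = dim so(n) = n(n-1)/2.
Solve n(n-1)/2 = 15, i.e. n^2 - n - 30 = 0.
Discriminant = 1 + 8*15 = 121
n = (1 + sqrt(121))/2 = (1 + 11)/2 = 6


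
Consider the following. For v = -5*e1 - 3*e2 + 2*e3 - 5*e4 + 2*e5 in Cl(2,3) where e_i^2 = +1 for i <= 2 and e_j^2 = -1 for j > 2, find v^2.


v^2 = sum of c_i^2 * e_i^2
Positive signature terms (e_i^2 = +1): (-5)^2 + (-3)^2 = 34
Negative signature terms (e_j^2 = -1): 2^2 + (-5)^2 + 2^2 = 33
v^2 = 34 - 33 = 1


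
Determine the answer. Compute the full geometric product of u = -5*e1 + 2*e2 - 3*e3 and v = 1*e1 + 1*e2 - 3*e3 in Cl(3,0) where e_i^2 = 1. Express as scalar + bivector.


In Cl(3,0): e_i^2 = 1, e_ie_j = -e_je_i for i != j.
Scalar part = u . v = (-5)*1 + 2*1 + (-3)*(-3)
= -5 + 2 + 9 = 6
e12 coeff = (-5)*1 - 2*1 = -5 - 2 = -7
e13 coeff = (-5)*(-3) - (-3)*1 = 15 - (-3) = 18
e23 coeff = 2*(-3) - (-3)*1 = -6 - (-3) = -3
uv = 6 - 7*e12 + 18*e13 - 3*e23


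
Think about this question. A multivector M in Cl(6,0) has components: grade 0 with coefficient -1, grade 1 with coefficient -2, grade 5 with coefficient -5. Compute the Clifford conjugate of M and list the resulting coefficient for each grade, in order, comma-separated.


Clifford conjugate sign for grade k: (-1)^(k(k+1)/2)
Grade 0: (-1)^(0*1/2) = (-1)^0 = 1, coeff -1 -> -1
Grade 1: (-1)^(1*2/2) = (-1)^1 = -1, coeff -2 -> 2
Grade 5: (-1)^(5*6/2) = (-1)^15 = -1, coeff -5 -> 5
Conjugated coefficients: -1, 2, 5


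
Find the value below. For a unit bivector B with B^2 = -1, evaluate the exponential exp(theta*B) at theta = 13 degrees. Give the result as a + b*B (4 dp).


For a unit bivector B with B^2 = -1, the exponential series gives
e^(theta*B) = cos(theta) + sin(theta)*B (the GA analogue of Euler's formula).
theta = 13 degrees = 0.226893 rad
cos(13 deg) = 0.9744
sin(13 deg) = 0.2250
exp(theta*B) = 0.9744 + 0.2250*B


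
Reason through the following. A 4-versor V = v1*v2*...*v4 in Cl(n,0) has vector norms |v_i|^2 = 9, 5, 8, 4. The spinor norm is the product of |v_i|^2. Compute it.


Spinor norm N(V) = |v1|^2 * |v2|^2 * ... * |v4|^2
= 9 * 5 * 8 * 4
Running product: 9, 45, 360, 1440
N(V) = 1440


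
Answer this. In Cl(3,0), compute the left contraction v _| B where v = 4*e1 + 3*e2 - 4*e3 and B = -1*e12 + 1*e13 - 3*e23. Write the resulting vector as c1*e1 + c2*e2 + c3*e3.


Left contraction v _| B = <vB>_1 (grade-1 part of the geometric product vB).
Using e1_|e12 = e2, e2_|e12 = -e1, e1_|e13 = e3, e3_|e13 = -e1, e2_|e23 = e3, e3_|e23 = -e2:
e1 coeff: -v2*b12 - v3*b13 = -(3)*(-1) - (-4)*(1) = 7
e2 coeff: v1*b12 - v3*b23 = (4)*(-1) - (-4)*(-3) = -16
e3 coeff: v1*b13 + v2*b23 = (4)*(1) + (3)*(-3) = -5
v _| B = 7*e1 - 16*e2 - 5*e3


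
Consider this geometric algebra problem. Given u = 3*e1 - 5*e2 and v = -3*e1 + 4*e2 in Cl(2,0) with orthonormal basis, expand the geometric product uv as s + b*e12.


Expand: (3*e1 - 5*e2)(-3*e1 + 4*e2)
= 3*(-3)*e1e1 + 3*4*e1e2 + (-5)*(-3)*e2e1 + (-5)*4*e2e2
Using e1^2 = e2^2 = 1, e2e1 = -e1e2:
Scalar part s = 3*(-3) + (-5)*4 = -9 + (-20) = -29
Bivector part b = 3*4 - (-5)*(-3) = 12 - 15 = -3
uv = -29 - 3*e12


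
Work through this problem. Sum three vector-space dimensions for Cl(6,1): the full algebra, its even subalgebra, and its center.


n = 6 + 1 = 7
Total dim = 2^7 = 128
Even subalgebra dim = 2^6 = 64
n is odd, so center dim = 2
Sum = 128 + 64 + 2 = 194


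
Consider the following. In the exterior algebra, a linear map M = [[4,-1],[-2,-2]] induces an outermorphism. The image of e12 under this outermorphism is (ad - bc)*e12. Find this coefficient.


The outermorphism of a linear map f sends e1^e2 to f(e1)^f(e2).
f(e1) = 4*e1 - 2*e2
f(e2) = -1*e1 - 2*e2
f(e1) ^ f(e2) = (4*e1 - 2*e2) ^ (-1*e1 - 2*e2)
= 4*(-2)*e12 + (-2)*(-1)*e21
= (-8 - 2)*e12
= -10*e12
Coefficient = -10


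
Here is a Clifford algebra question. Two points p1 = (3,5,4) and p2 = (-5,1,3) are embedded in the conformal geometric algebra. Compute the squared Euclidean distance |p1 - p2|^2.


p1 - p2 = (8, 4, 1)
|p1 - p2|^2 = 8^2 + 4^2 + 1^2
= 64 + 16 + 1
= 81


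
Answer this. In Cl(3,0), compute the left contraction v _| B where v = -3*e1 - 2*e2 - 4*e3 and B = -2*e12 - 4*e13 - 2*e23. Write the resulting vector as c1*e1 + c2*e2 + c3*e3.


Left contraction v _| B = <vB>_1 (grade-1 part of the geometric product vB).
Using e1_|e12 = e2, e2_|e12 = -e1, e1_|e13 = e3, e3_|e13 = -e1, e2_|e23 = e3, e3_|e23 = -e2:
e1 coeff: -v2*b12 - v3*b13 = -(-2)*(-2) - (-4)*(-4) = -20
e2 coeff: v1*b12 - v3*b23 = (-3)*(-2) - (-4)*(-2) = -2
e3 coeff: v1*b13 + v2*b23 = (-3)*(-4) + (-2)*(-2) = 16
v _| B = -20*e1 - 2*e2 + 16*e3


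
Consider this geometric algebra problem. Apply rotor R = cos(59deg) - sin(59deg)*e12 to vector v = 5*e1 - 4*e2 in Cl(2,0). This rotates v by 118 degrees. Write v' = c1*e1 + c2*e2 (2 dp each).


Rotor R = cos(59deg) - sin(59deg)*e12
Rotation angle theta = 2 * 59 = 118 degrees
v' = R*v*~R rotates v by theta.
cos(118deg) = -0.4695, sin(118deg) = 0.8829
v'_1 = 5*cos(118deg) - (-4)*sin(118deg)
= 5*(-0.4695) - (-4)*0.8829
= 1.18
v'_2 = 5*sin(118deg) + (-4)*cos(118deg)
= 5*0.8829 + (-4)*(-0.4695)
= 6.29
v' = 1.18*e1 + 6.29*e2


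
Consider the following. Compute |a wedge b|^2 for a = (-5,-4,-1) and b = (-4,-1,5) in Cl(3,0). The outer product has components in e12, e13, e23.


a wedge b = (a1*b2 - a2*b1)*e12 + (a1*b3 - a3*b1)*e13 + (a2*b3 - a3*b2)*e23
e12 coeff: (-5)*(-1) - (-4)*(-4) = 5 - 16 = -11
e13 coeff: (-5)*5 - (-1)*(-4) = -25 - 4 = -29
e23 coeff: (-4)*5 - (-1)*(-1) = -20 - 1 = -21
|a wedge b|^2 = (-11)^2 + (-29)^2 + (-21)^2
= 121 + 841 + 441
= 1403


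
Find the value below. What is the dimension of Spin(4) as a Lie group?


Spin(n) double-covers SO(n); both have Lie algebra so(n) of dimension n(n-1)/2.
n = 4
n(n-1) = 4 * 3 = 12
dim Spin(4) = 12/2 = 6


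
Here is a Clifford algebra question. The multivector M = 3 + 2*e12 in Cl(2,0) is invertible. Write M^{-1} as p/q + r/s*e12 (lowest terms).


M = 3 + 2*e12, where e12^2 = -1.
Since M commutes with its reverse ~M = a - b*e12, M * ~M = a^2 - b^2*e12^2 = a^2 + b^2.
So M^{-1} = ~M / (a^2 + b^2) = (a - b*e12)/(a^2 + b^2).
a^2 + b^2 = 9 + 4 = 13
Scalar part = 3/13 = 3/13
Bivector coeff = -2/13 = -2/13
M^{-1} = 3/13 - 2/13*e12


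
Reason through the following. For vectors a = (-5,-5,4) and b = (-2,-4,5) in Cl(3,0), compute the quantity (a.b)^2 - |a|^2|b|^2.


a . b = (-5)*(-2) + (-5)*(-4) + 4*5
= 10 + 20 + 20 = 50
|a|^2 = (-5)^2 + (-5)^2 + 4^2 = 66
|b|^2 = (-2)^2 + (-4)^2 + 5^2 = 45
(a.b)^2 = 50^2 = 2500
|a|^2 * |b|^2 = 66 * 45 = 2970
Result = 2500 - 2970 = -470
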